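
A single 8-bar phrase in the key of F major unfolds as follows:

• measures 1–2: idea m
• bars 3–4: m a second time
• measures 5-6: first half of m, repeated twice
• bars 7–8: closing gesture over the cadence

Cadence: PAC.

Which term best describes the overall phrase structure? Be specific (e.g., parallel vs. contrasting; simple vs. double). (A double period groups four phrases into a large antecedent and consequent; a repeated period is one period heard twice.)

Basic idea (measures 1-2) + its repetition (bars 3–4) form the presentation; fragmentation and cadence (bars 5–8) form the continuation — the 8-bar whole is a sentence.

sentence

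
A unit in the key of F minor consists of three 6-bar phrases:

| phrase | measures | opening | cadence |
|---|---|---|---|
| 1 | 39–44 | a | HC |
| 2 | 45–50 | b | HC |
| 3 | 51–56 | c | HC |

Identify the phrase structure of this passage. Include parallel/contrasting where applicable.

The final phrase closes with a half cadence, which is not stronger than the preceding half cadence; the 3 phrases lack an overall antecedent–consequent design and so form a phrase group.

phrase group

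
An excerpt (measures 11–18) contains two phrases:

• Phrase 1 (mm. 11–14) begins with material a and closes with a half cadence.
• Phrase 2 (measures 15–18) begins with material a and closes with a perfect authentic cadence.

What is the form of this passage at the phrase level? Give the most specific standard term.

parallel period

Phrase 1 ends with a half cadence (weaker) and phrase 2 with a perfect authentic cadence (stronger): antecedent + consequent = a period.
The two phrases open with the same material (a / a), so the period is parallel.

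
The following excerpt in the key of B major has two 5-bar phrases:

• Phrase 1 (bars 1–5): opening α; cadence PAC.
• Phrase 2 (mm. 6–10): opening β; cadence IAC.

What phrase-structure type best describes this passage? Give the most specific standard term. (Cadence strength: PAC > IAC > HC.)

phrase group

The second phrase closes with an imperfect authentic cadence, which is not stronger than the first phrase's perfect authentic cadence; without a weak→strong cadential pair there is no antecedent–consequent relationship, so this is a phrase group rather than a period.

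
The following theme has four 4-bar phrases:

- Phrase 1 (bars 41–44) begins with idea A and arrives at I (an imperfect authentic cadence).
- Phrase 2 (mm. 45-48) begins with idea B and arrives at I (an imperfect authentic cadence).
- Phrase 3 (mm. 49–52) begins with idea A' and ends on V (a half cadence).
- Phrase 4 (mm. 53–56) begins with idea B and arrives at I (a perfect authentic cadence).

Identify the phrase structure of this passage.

parallel double period

Four phrases in two halves: the first half (bars 41–48) ends with an imperfect authentic cadence, the second (bars 49–56) with a perfect authentic cadence — a large antecedent–consequent pair, i.e. a double period.
Phrase 3 begins with the same material as phrase 1, making it parallel.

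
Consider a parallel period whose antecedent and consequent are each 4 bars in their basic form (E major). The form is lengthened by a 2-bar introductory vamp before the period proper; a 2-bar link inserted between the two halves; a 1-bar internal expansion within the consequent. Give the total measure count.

13 measures

Basic parallel period: 4 + 4 = 8 bars.
8 (basic form) + 2 (introduction) + 2 (link) + 1 (internal expansion) = 13.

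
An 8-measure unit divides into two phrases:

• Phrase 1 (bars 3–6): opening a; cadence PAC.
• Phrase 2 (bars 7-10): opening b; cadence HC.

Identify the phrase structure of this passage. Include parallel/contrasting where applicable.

The second phrase closes with a half cadence, which is not stronger than the first phrase's perfect authentic cadence; without a weak→strong cadential pair there is no antecedent–consequent relationship, so this is a phrase group rather than a period.

phrase group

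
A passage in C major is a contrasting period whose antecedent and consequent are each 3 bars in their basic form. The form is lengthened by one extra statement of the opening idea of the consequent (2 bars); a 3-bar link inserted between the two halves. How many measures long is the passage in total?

11 measures

Basic contrasting period: 3 + 3 = 6 bars.
6 (basic form) + 2 (extra statement) + 3 (link) = 11.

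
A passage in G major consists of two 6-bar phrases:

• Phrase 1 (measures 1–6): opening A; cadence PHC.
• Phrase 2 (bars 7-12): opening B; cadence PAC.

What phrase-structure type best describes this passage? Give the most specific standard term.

contrasting period

Phrase 1 ends with a Phrygian half cadence (weaker) and phrase 2 with a perfect authentic cadence (stronger): antecedent + consequent = a period.
The two phrases open with different material (A / B), so the period is contrasting.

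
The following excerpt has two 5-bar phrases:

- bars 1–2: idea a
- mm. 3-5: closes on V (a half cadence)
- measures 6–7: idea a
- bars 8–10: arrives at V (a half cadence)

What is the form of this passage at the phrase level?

repeated phrase

Both phrases have the same opening (a) and the same cadence (half cadence): the second is a restatement, not a consequent, so this is a repeated phrase rather than a period.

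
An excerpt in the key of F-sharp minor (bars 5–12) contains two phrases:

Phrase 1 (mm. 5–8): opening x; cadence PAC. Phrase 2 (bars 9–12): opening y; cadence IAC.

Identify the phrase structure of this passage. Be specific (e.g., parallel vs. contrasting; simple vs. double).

The second phrase closes with an imperfect authentic cadence, which is not stronger than the first phrase's perfect authentic cadence; without a weak→strong cadential pair there is no antecedent–consequent relationship, so this is a phrase group rather than a period.

phrase group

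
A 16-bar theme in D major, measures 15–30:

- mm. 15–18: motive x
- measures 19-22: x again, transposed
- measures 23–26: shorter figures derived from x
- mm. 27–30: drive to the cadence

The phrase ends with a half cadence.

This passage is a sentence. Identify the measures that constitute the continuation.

After the presentation (measures 15–22), the continuation covers the fragmentation through the cadence: measures 23-30.

measures 23–30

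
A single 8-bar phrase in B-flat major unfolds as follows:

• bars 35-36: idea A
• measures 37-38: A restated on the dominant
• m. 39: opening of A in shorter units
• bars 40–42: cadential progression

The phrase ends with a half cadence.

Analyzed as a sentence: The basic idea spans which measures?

measures 35–36

The presentation of a sentence is the basic idea (mm. 35–36) plus its repetition (mm. 37-38); the basic idea is therefore mm. 35–36.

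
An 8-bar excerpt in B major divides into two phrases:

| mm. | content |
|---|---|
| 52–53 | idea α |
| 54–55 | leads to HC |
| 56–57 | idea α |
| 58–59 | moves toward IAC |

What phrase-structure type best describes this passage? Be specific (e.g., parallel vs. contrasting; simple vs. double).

Phrase 1 ends with a half cadence (weaker) and phrase 2 with an imperfect authentic cadence (stronger): antecedent + consequent = a period.
The two phrases open with the same material (α / α), so the period is parallel.

parallel period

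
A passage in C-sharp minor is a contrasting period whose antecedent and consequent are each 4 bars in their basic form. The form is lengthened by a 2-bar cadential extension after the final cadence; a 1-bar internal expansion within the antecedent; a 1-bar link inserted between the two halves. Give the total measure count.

12 measures

Basic contrasting period: 4 + 4 = 8 bars.
8 (basic form) + 2 (cadential extension) + 1 (internal expansion) + 1 (link) = 12.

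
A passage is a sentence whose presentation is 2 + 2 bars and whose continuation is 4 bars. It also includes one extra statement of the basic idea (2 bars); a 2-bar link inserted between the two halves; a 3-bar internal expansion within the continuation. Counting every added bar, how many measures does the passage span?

Basic sentence: 2 + 2 + 4 = 8 bars.
8 (basic form) + 2 (extra statement) + 2 (link) + 3 (internal expansion) = 15.

15 measures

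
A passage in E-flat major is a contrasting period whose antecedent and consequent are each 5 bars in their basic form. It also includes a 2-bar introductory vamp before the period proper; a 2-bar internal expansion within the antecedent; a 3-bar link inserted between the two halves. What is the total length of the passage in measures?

17 measures

Basic contrasting period: 5 + 5 = 10 bars.
10 (basic form) + 2 (introduction) + 2 (internal expansion) + 3 (link) = 17.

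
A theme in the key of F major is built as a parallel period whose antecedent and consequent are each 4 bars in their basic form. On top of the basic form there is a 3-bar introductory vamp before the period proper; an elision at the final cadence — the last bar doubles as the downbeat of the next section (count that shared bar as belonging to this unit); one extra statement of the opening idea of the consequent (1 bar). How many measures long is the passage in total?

12 measures

Basic parallel period: 4 + 4 = 8 bars.
8 (basic form) + 3 (introduction) + 1 (extra statement) = 12.
The elision shares a bar with the next section but does not change this unit's count.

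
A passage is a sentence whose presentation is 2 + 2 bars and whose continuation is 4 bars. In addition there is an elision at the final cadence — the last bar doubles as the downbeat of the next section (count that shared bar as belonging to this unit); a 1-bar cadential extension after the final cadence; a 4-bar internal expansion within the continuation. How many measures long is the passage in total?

Basic sentence: 2 + 2 + 4 = 8 bars.
8 (basic form) + 1 (cadential extension) + 4 (internal expansion) = 13.
The elision shares a bar with the next section but does not change this unit's count.

13 measures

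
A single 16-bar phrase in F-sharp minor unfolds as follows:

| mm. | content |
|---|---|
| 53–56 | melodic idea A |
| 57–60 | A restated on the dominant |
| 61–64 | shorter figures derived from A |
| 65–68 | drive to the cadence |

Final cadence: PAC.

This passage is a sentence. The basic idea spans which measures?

measures 53–56

The presentation of a sentence is the basic idea (measures 53-56) plus its repetition (measures 57–60); the basic idea is therefore mm. 53–56.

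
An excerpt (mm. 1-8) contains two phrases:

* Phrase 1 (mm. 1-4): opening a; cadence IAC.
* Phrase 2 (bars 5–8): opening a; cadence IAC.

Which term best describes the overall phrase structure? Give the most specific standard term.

repeated phrase

Both phrases have the same opening (a) and the same cadence (imperfect authentic cadence): the second is a restatement, not a consequent, so this is a repeated phrase rather than a period.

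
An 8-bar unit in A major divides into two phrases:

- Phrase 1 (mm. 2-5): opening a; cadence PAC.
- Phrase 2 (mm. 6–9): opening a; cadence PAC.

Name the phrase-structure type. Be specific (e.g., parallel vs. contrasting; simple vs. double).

Both phrases have the same opening (a) and the same cadence (perfect authentic cadence): the second is a restatement, not a consequent, so this is a repeated phrase rather than a period.

repeated phrase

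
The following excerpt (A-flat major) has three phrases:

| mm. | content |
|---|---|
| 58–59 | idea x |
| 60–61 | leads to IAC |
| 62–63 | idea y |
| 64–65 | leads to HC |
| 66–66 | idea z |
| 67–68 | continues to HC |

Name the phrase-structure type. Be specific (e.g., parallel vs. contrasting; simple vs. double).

The final phrase closes with a half cadence, which is not stronger than the preceding half cadence; the 3 phrases lack an overall antecedent–consequent design and so form a phrase group.

phrase group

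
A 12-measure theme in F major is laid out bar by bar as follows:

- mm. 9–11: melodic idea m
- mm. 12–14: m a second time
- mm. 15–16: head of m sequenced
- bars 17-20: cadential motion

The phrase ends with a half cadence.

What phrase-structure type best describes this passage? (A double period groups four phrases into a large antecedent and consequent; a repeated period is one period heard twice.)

sentence

Basic idea (bars 9-11) + its repetition (bars 12–14) form the presentation; fragmentation and cadence (measures 15–20) form the continuation — the 12-bar whole is a sentence.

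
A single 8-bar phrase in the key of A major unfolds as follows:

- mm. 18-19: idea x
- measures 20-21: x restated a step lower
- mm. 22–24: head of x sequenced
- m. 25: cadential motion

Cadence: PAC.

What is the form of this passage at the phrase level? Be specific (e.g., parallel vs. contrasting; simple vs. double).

Basic idea (mm. 18-19) + its repetition (mm. 20–21) form the presentation; fragmentation and cadence (bars 22–25) form the continuation — the 8-bar whole is a sentence.

sentence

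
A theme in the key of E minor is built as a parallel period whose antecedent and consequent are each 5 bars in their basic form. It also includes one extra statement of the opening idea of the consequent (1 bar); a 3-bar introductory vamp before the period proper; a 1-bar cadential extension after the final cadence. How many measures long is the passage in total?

Basic parallel period: 5 + 5 = 10 bars.
10 (basic form) + 1 (extra statement) + 3 (introduction) + 1 (cadential extension) = 15.

15 measures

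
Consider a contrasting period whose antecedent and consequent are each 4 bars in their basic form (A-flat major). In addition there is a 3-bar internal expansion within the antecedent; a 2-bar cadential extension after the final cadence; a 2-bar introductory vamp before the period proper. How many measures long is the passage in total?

Basic contrasting period: 4 + 4 = 8 bars.
8 (basic form) + 3 (internal expansion) + 2 (cadential extension) + 2 (introduction) = 15.

15 measures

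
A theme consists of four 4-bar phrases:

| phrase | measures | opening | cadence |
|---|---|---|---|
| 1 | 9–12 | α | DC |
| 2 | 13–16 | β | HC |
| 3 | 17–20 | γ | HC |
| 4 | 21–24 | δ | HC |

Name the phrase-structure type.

Phrase 4 ends with a half cadence, no stronger than phrase 2's half cadence, so the four phrases do not form a double period; nor do phrases 3–4 duplicate 1–2, so it is not a repeated period. With no phrase reaching a conclusive cadence, the passage is a phrase group.

phrase group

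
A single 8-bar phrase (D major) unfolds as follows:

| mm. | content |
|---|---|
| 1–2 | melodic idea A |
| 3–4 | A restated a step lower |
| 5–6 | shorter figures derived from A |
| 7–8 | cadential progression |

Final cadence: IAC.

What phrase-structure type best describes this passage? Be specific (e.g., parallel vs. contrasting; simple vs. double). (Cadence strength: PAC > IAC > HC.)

Basic idea (mm. 1-2) + its repetition (measures 3-4) form the presentation; fragmentation and cadence (mm. 5–8) form the continuation — the 8-bar whole is a sentence.

sentence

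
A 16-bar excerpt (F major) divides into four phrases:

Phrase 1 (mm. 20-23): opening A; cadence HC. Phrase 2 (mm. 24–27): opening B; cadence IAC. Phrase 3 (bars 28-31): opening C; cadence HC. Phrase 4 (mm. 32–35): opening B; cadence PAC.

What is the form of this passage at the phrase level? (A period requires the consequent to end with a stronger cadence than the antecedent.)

Four phrases in two halves: the first half (mm. 20–27) ends with an imperfect authentic cadence, the second (mm. 28-35) with a perfect authentic cadence — a large antecedent–consequent pair, i.e. a double period.
Phrase 3 begins with different material from phrase 1, making it contrasting.

contrasting double period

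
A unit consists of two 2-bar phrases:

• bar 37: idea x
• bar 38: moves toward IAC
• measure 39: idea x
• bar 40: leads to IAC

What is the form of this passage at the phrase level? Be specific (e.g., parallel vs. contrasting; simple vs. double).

Both phrases have the same opening (x) and the same cadence (imperfect authentic cadence): the second is a restatement, not a consequent, so this is a repeated phrase rather than a period.

repeated phrase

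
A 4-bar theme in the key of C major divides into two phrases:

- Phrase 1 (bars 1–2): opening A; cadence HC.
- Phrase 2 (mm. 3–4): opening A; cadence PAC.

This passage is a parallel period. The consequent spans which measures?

The antecedent is the phrase ending with the weaker cadence (half cadence, phrase 1) and the consequent the one ending more conclusively (perfect authentic cadence, phrase 2); the consequent is bars 3-4.

measures 3–4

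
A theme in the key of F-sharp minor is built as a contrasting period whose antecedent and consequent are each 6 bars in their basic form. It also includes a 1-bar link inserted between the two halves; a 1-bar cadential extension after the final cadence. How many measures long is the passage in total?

14 measures

Basic contrasting period: 6 + 6 = 12 bars.
12 (basic form) + 1 (link) + 1 (cadential extension) = 14.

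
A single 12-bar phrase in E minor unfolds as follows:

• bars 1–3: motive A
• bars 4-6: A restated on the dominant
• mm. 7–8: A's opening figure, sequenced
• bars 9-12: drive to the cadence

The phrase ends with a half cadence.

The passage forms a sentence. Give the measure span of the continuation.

After the presentation (bars 1–6), the continuation covers the fragmentation through the cadence: mm. 7–12.

measures 7–12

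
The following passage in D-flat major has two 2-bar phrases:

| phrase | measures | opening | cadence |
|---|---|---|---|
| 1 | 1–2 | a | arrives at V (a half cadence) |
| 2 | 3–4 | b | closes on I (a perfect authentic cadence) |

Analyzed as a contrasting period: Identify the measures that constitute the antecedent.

The antecedent is the phrase ending with the weaker cadence (half cadence, phrase 1) and the consequent the one ending more conclusively (perfect authentic cadence, phrase 2); the antecedent is mm. 1–2.

measures 1–2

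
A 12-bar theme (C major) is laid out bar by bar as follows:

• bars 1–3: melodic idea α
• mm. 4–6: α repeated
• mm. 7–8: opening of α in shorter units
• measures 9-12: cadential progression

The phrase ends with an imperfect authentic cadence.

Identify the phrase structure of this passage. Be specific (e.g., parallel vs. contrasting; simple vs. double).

Basic idea (measures 1-3) + its repetition (mm. 4-6) form the presentation; fragmentation and cadence (bars 7-12) form the continuation — the 12-bar whole is a sentence.

sentence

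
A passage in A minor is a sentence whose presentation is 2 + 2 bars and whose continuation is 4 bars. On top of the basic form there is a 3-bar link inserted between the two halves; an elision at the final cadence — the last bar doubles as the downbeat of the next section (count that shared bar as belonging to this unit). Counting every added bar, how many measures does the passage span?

11 measures

Basic sentence: 2 + 2 + 4 = 8 bars.
8 (basic form) + 3 (link) = 11.
The elision shares a bar with the next section but does not change this unit's count.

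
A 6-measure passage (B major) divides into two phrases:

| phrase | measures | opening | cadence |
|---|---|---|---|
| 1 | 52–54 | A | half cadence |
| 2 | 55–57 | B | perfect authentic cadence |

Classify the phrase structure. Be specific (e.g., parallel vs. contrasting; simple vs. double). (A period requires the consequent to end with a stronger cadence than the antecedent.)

Phrase 1 ends with a half cadence (weaker) and phrase 2 with a perfect authentic cadence (stronger): antecedent + consequent = a period.
The two phrases open with different material (A / B), so the period is contrasting.

contrasting period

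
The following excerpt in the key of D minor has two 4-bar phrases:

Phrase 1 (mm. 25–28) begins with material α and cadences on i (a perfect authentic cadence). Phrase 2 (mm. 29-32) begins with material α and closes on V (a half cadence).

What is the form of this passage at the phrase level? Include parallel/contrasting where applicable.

phrase group

The second phrase closes with a half cadence, which is not stronger than the first phrase's perfect authentic cadence; without a weak→strong cadential pair there is no antecedent–consequent relationship, so this is a phrase group rather than a period.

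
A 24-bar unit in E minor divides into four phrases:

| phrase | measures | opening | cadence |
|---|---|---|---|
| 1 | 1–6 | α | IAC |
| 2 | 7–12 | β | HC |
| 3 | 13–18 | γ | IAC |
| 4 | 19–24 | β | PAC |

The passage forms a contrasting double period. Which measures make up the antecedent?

In a double period the four phrases pair into a large antecedent (phrases 1–2, ending half cadence) and a large consequent (phrases 3–4, ending perfect authentic cadence). The antecedent spans measures 1–12.

measures 1–12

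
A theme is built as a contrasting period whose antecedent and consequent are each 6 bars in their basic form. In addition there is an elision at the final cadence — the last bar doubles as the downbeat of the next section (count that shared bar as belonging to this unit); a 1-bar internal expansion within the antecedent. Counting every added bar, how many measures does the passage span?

13 measures

Basic contrasting period: 6 + 6 = 12 bars.
12 (basic form) + 1 (internal expansion) = 13.
The elision shares a bar with the next section but does not change this unit's count.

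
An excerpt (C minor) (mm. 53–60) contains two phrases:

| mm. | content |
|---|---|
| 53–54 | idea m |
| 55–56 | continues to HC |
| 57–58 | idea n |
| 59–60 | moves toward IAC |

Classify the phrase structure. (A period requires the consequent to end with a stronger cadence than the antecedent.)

contrasting period

Phrase 1 ends with a half cadence (weaker) and phrase 2 with an imperfect authentic cadence (stronger): antecedent + consequent = a period.
The two phrases open with different material (m / n), so the period is contrasting.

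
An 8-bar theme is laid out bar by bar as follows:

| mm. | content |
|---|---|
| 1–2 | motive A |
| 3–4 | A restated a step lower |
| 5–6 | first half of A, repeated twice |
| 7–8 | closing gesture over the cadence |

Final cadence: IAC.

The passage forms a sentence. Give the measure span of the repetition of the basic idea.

The presentation of a sentence is the basic idea (mm. 1–2) plus its repetition (mm. 3-4); the repetition of the basic idea is therefore mm. 3-4.

measures 3–4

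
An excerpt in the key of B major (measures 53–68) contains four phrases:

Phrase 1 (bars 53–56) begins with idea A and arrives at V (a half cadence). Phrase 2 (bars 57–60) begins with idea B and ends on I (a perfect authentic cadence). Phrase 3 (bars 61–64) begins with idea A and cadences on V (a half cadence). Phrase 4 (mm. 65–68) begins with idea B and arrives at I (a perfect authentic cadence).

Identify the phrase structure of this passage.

repeated period

The cadence pattern HC–PAC–HC–PAC is weak–strong twice, and phrases 3–4 restate phrases 1–2: a period heard twice, not a double period (which would end weakly at phrase 2).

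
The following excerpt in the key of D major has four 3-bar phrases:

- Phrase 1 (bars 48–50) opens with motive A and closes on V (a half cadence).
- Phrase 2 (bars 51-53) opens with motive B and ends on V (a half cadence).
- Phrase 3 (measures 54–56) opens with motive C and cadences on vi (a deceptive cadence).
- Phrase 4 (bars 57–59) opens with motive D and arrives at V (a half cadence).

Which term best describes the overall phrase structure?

phrase group

Phrase 4 ends with a half cadence, no stronger than phrase 2's half cadence, so the four phrases do not form a double period; nor do phrases 3–4 duplicate 1–2, so it is not a repeated period. With no phrase reaching a conclusive cadence, the passage is a phrase group.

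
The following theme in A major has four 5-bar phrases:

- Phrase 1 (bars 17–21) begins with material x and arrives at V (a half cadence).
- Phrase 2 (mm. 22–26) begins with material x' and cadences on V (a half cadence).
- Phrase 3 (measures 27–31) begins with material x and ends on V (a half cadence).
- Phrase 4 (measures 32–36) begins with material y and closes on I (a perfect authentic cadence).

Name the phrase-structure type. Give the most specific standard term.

Four phrases in two halves: the first half (bars 17–26) ends with a half cadence, the second (mm. 27–36) with a perfect authentic cadence — a large antecedent–consequent pair, i.e. a double period.
Phrase 3 begins with the same material as phrase 1, making it parallel.

parallel double period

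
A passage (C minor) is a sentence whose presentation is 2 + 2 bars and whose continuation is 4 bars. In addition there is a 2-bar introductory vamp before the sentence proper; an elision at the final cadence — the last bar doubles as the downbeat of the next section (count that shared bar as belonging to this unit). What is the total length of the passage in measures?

Basic sentence: 2 + 2 + 4 = 8 bars.
8 (basic form) + 2 (introduction) = 10.
The elision shares a bar with the next section but does not change this unit's count.

10 measures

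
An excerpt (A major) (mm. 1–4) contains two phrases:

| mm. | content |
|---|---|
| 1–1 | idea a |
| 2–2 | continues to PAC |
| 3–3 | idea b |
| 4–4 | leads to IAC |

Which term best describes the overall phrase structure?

phrase group

The second phrase closes with an imperfect authentic cadence, which is not stronger than the first phrase's perfect authentic cadence; without a weak→strong cadential pair there is no antecedent–consequent relationship, so this is a phrase group rather than a period.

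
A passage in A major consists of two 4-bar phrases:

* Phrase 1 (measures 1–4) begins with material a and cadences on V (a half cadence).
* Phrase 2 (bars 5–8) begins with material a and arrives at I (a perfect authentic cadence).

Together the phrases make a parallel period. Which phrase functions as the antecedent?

The phrase ending with the weaker cadence (half cadence) is the antecedent; the one ending more conclusively (perfect authentic cadence) is the consequent. The antecedent is phrase 1.

phrase 1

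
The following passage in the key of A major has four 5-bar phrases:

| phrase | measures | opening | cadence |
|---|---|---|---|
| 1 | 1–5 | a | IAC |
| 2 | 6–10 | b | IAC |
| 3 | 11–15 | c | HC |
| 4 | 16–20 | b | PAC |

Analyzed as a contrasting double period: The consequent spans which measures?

In a double period the four phrases pair into a large antecedent (phrases 1–2, ending imperfect authentic cadence) and a large consequent (phrases 3–4, ending perfect authentic cadence). The consequent spans bars 11-20.

measures 11–20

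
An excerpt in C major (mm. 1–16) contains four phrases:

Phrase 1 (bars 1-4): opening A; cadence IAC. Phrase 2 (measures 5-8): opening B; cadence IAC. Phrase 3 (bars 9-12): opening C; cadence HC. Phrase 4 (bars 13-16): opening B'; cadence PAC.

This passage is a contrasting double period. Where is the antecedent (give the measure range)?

measures 1–8

In a double period the four phrases pair into a large antecedent (phrases 1–2, ending imperfect authentic cadence) and a large consequent (phrases 3–4, ending perfect authentic cadence). The antecedent spans mm. 1–8.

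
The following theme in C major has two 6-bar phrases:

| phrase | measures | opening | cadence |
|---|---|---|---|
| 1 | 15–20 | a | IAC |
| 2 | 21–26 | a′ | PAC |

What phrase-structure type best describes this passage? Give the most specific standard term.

Phrase 1 ends with an imperfect authentic cadence (weaker) and phrase 2 with a perfect authentic cadence (stronger): antecedent + consequent = a period.
The two phrases open with the same material (a / a′), so the period is parallel.

parallel period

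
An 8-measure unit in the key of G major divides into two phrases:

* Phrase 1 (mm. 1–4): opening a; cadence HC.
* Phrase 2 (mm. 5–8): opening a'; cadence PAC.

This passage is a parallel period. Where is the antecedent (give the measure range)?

The antecedent is the phrase ending with the weaker cadence (half cadence, phrase 1) and the consequent the one ending more conclusively (perfect authentic cadence, phrase 2); the antecedent is bars 1-4.

measures 1–4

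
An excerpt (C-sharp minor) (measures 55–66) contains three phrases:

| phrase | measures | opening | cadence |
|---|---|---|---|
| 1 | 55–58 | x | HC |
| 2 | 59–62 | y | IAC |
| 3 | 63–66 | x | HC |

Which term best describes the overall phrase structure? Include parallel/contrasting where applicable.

The final phrase closes with a half cadence, which is not stronger than the preceding imperfect authentic cadence; the 3 phrases lack an overall antecedent–consequent design and so form a phrase group.

phrase group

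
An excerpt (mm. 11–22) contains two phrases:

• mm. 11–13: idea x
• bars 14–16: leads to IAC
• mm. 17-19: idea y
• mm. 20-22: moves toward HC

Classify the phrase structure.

The second phrase closes with a half cadence, which is not stronger than the first phrase's imperfect authentic cadence; without a weak→strong cadential pair there is no antecedent–consequent relationship, so this is a phrase group rather than a period.

phrase group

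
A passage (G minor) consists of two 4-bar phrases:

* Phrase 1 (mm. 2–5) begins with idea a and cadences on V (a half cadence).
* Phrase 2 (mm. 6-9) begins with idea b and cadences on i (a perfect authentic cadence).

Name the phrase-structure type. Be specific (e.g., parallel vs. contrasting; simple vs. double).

Phrase 1 ends with a half cadence (weaker) and phrase 2 with a perfect authentic cadence (stronger): antecedent + consequent = a period.
The two phrases open with different material (a / b), so the period is contrasting.

contrasting period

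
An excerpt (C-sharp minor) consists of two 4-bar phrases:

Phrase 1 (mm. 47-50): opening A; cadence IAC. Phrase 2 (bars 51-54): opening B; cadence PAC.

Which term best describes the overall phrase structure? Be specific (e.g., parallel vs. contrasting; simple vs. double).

Phrase 1 ends with an imperfect authentic cadence (weaker) and phrase 2 with a perfect authentic cadence (stronger): antecedent + consequent = a period.
The two phrases open with different material (A / B), so the period is contrasting.

contrasting period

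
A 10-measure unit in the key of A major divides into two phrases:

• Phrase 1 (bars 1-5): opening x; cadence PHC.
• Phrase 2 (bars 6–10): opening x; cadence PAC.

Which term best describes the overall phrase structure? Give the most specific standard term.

Phrase 1 ends with a Phrygian half cadence (weaker) and phrase 2 with a perfect authentic cadence (stronger): antecedent + consequent = a period.
The two phrases open with the same material (x / x), so the period is parallel.

parallel period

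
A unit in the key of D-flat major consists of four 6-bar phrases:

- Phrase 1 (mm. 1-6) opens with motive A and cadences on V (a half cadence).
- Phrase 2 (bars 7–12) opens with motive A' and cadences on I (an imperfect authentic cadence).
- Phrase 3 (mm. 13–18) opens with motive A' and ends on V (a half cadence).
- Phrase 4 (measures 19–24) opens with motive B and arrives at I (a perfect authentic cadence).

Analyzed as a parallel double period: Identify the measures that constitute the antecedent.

In a double period the four phrases pair into a large antecedent (phrases 1–2, ending imperfect authentic cadence) and a large consequent (phrases 3–4, ending perfect authentic cadence). The antecedent spans mm. 1-12.

measures 1–12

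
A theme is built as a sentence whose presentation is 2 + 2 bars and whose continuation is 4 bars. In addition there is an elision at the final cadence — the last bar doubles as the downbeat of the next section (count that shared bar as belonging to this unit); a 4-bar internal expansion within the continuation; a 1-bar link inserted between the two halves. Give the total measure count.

Basic sentence: 2 + 2 + 4 = 8 bars.
8 (basic form) + 4 (internal expansion) + 1 (link) = 13.
The elision shares a bar with the next section but does not change this unit's count.

13 measures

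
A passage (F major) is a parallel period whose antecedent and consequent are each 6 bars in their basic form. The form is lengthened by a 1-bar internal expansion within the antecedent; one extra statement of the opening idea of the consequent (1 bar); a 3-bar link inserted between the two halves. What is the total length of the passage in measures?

Basic parallel period: 6 + 6 = 12 bars.
12 (basic form) + 1 (internal expansion) + 1 (extra statement) + 3 (link) = 17.

17 measures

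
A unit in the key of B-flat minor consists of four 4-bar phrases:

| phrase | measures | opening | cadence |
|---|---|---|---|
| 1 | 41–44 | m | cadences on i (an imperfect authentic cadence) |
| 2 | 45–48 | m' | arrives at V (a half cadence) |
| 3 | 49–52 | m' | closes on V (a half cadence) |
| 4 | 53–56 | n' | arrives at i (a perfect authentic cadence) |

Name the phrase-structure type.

parallel double period

Four phrases in two halves: the first half (bars 41-48) ends with a half cadence, the second (mm. 49–56) with a perfect authentic cadence — a large antecedent–consequent pair, i.e. a double period.
Phrase 3 begins with the same material as phrase 1, making it parallel.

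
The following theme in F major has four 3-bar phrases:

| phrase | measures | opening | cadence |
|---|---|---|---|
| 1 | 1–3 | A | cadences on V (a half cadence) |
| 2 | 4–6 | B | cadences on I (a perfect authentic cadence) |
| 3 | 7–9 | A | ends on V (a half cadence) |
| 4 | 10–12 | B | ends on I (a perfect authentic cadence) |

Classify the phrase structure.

repeated period

The cadence pattern HC–PAC–HC–PAC is weak–strong twice, and phrases 3–4 restate phrases 1–2: a period heard twice, not a double period (which would end weakly at phrase 2).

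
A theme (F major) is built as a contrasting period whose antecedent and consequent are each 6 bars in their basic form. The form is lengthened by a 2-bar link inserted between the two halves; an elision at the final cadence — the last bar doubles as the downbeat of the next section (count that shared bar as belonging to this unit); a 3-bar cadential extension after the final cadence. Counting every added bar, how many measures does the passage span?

Basic contrasting period: 6 + 6 = 12 bars.
12 (basic form) + 2 (link) + 3 (cadential extension) = 17.
The elision shares a bar with the next section but does not change this unit's count.

17 measures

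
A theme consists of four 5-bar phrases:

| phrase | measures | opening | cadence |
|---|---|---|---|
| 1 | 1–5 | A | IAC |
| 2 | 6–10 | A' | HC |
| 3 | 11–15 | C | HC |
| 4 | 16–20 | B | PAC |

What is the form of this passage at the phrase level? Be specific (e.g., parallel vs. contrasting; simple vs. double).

contrasting double period

Four phrases in two halves: the first half (mm. 1–10) ends with a half cadence, the second (mm. 11–20) with a perfect authentic cadence — a large antecedent–consequent pair, i.e. a double period.
Phrase 3 begins with different material from phrase 1, making it contrasting.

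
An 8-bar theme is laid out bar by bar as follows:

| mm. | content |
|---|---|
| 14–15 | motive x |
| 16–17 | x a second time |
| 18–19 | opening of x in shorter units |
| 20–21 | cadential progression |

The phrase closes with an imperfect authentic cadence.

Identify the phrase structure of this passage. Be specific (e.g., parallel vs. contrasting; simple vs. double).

sentence

Basic idea (measures 14–15) + its repetition (measures 16–17) form the presentation; fragmentation and cadence (mm. 18–21) form the continuation — the 8-bar whole is a sentence.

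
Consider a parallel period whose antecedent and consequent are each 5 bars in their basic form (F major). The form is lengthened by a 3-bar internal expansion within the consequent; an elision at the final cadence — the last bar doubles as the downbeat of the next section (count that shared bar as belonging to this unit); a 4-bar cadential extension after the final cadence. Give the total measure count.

Basic parallel period: 5 + 5 = 10 bars.
10 (basic form) + 3 (internal expansion) + 4 (cadential extension) = 17.
The elision shares a bar with the next section but does not change this unit's count.

17 measures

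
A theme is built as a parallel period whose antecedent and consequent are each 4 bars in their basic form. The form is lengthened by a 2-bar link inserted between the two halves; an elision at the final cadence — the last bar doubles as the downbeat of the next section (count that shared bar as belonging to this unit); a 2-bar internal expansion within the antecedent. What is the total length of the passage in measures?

Basic parallel period: 4 + 4 = 8 bars.
8 (basic form) + 2 (link) + 2 (internal expansion) = 12.
The elision shares a bar with the next section but does not change this unit's count.

12 measures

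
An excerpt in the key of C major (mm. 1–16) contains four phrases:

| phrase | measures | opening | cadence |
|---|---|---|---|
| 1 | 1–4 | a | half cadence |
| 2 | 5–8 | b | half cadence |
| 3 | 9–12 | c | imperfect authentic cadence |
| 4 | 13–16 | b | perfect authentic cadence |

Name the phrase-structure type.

contrasting double period

Four phrases in two halves: the first half (bars 1–8) ends with a half cadence, the second (mm. 9–16) with a perfect authentic cadence — a large antecedent–consequent pair, i.e. a double period.
Phrase 3 begins with different material from phrase 1, making it contrasting.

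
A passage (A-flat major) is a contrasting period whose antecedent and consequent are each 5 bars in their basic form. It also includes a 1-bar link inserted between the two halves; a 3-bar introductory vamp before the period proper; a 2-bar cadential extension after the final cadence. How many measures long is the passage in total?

16 measures

Basic contrasting period: 5 + 5 = 10 bars.
10 (basic form) + 1 (link) + 3 (introduction) + 2 (cadential extension) = 16.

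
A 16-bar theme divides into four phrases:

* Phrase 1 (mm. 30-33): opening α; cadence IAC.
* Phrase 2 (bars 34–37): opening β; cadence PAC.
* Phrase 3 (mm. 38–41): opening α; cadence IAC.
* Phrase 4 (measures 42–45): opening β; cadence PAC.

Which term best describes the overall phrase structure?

repeated period

The cadence pattern IAC–PAC–IAC–PAC is weak–strong twice, and phrases 3–4 restate phrases 1–2: a period heard twice, not a double period (which would end weakly at phrase 2).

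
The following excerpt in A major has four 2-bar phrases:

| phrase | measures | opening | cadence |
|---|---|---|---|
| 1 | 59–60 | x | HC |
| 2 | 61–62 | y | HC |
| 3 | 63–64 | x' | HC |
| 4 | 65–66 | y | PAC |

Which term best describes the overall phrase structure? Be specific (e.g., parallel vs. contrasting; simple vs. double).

parallel double period

Four phrases in two halves: the first half (measures 59-62) ends with a half cadence, the second (mm. 63-66) with a perfect authentic cadence — a large antecedent–consequent pair, i.e. a double period.
Phrase 3 begins with the same material as phrase 1, making it parallel.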